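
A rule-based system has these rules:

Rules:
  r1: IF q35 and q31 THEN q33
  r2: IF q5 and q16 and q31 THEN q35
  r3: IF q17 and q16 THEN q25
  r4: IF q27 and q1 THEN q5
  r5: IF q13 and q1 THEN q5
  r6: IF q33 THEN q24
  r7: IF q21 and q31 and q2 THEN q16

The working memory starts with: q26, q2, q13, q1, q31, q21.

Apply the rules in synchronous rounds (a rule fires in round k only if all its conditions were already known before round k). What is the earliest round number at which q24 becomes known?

4

Round 1: r5 [IF q13 and q1 THEN q5]; r7 [IF q21 and q31 and q2 THEN q16]. New: q5, q16.
Round 2: r2 [IF q5 and q16 and q31 THEN q35]. New: q35.
Round 3: r1 [IF q35 and q31 THEN q33]. New: q33.
Round 4: r6 [IF q33 THEN q24]. New: q24.
q24 first appears in round 4.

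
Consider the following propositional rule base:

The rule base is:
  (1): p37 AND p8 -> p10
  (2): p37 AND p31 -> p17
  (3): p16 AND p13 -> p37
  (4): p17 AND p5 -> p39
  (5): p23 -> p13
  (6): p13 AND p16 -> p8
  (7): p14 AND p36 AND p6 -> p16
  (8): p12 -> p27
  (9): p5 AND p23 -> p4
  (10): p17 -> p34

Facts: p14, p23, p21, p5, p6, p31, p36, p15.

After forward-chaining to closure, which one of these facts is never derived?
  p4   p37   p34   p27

Round 1: (5) [p23 -> p13]; (7) [p14 AND p36 AND p6 -> p16]; (9) [p5 AND p23 -> p4]. Adds p13, p16, p4.
Round 2: (3) [p16 AND p13 -> p37]; (6) [p13 AND p16 -> p8]. Adds p37, p8.
Round 3: (1) [p37 AND p8 -> p10]; (2) [p37 AND p31 -> p17]. Adds p10, p17.
Round 4: (4) [p17 AND p5 -> p39]; (10) [p17 -> p34]. Adds p39, p34.
Derived: p37 (round 2), p34 (round 4), p4 (round 1). p27 never appears in any round.

p27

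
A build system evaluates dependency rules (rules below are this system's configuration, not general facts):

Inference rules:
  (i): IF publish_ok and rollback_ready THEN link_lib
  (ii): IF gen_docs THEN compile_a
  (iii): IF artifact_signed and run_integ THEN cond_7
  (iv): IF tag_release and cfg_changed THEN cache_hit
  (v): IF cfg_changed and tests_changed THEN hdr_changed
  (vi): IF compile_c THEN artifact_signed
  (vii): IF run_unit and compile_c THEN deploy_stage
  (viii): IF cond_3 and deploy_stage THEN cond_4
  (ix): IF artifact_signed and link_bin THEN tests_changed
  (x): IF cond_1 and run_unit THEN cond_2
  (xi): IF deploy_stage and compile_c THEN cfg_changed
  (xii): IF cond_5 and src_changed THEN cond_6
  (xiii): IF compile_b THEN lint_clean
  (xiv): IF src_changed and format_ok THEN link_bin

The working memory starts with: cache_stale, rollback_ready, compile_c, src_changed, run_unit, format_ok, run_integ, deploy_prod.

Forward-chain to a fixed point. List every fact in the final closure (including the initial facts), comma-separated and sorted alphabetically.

artifact_signed, cache_stale, cfg_changed, compile_c, cond_7, deploy_prod, deploy_stage, format_ok, hdr_changed, link_bin, rollback_ready, run_integ, run_unit, src_changed, tests_changed

Round 1 fires (vi), (vii), (xiv), giving artifact_signed, deploy_stage, link_bin.
Round 2 fires (iii), (ix), (xi), giving cond_7, tests_changed, cfg_changed.
Round 3 fires (v), giving hdr_changed.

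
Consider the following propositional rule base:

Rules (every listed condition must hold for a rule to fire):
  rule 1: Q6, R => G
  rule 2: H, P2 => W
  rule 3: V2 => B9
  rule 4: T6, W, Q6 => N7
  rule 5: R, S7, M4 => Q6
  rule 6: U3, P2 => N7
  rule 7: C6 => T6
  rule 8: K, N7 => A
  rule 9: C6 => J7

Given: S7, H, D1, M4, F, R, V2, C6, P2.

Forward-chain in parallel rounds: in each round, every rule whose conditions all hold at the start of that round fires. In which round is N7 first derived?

Round 1 fires rule 2, rule 3, rule 5, rule 7, rule 9, giving W, B9, Q6, T6, J7.
Round 2 fires rule 1, rule 4, giving G, N7.
N7 first appears in round 2.

2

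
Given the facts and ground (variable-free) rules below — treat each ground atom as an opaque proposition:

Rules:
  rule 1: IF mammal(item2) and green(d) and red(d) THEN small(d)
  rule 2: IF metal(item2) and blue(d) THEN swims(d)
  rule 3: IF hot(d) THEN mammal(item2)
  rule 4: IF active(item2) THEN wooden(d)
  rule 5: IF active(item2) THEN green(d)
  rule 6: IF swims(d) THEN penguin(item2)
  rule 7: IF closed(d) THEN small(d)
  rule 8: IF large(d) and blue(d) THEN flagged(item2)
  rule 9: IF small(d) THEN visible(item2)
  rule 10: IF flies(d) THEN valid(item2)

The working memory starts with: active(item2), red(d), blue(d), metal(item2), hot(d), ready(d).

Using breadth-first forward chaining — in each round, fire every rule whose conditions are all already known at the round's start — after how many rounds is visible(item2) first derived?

3

Round 1: rule 2 [IF metal(item2) and blue(d) THEN swims(d)]; rule 3 [IF hot(d) THEN mammal(item2)]; rule 4 [IF active(item2) THEN wooden(d)]; rule 5 [IF active(item2) THEN green(d)]. New: swims(d), mammal(item2), wooden(d), green(d).
Round 2: rule 1 [IF mammal(item2) and green(d) and red(d) THEN small(d)]; rule 6 [IF swims(d) THEN penguin(item2)]. New: small(d), penguin(item2).
Round 3: rule 9 [IF small(d) THEN visible(item2)]. New: visible(item2).
visible(item2) first appears in round 3.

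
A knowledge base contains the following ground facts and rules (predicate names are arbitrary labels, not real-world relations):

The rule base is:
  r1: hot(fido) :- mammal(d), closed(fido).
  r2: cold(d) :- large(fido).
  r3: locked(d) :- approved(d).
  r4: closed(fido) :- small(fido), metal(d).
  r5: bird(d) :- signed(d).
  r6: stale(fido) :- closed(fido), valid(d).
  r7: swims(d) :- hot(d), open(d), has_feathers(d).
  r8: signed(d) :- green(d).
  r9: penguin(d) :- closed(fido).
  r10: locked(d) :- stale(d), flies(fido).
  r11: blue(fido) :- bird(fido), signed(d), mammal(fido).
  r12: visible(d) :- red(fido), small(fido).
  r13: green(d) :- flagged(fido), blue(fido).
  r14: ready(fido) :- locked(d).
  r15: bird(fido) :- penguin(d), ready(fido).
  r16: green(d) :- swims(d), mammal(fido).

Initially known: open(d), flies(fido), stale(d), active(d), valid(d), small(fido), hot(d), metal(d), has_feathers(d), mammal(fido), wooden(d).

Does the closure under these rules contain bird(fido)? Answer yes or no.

Round 1 — r4, r7, r10, derive closed(fido), swims(d), locked(d).
Round 2 — r6, r9, r14, r16, derive stale(fido), penguin(d), ready(fido), green(d).
Round 3 — r8, r15, derive signed(d), bird(fido).
Round 4 — r5, r11, derive bird(d), blue(fido).
bird(fido) appears in round 3, so it is derivable.

yes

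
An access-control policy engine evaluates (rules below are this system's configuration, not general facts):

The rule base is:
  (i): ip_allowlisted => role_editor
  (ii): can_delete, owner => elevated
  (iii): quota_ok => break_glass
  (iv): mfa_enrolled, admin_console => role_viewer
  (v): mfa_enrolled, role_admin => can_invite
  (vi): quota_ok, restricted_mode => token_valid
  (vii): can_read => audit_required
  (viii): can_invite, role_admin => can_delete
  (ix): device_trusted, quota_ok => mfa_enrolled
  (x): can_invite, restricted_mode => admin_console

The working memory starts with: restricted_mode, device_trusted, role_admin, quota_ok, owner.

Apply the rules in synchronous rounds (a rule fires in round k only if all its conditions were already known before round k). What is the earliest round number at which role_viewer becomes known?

Round 1 — (iii), (vi), (ix), derive break_glass, token_valid, mfa_enrolled.
Round 2 — (v), derive can_invite.
Round 3 — (viii), (x), derive can_delete, admin_console.
Round 4 — (ii), (iv), derive elevated, role_viewer.
role_viewer first appears in round 4.

4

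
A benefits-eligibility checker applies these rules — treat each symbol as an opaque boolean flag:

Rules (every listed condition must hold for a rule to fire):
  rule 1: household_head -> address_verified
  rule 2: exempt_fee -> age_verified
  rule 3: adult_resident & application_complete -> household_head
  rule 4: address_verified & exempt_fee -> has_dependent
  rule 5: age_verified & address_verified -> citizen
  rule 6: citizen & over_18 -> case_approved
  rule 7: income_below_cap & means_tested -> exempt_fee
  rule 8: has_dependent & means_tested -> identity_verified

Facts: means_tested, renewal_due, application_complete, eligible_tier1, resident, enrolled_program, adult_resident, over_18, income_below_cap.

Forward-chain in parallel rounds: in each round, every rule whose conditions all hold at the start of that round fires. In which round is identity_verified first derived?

4

[1] rule 3 [adult_resident & application_complete -> household_head]; rule 7 [income_below_cap & means_tested -> exempt_fee]. ⇒ new: household_head, exempt_fee.
[2] rule 1 [household_head -> address_verified]; rule 2 [exempt_fee -> age_verified]. ⇒ new: address_verified, age_verified.
[3] rule 4 [address_verified & exempt_fee -> has_dependent]; rule 5 [age_verified & address_verified -> citizen]. ⇒ new: has_dependent, citizen.
[4] rule 6 [citizen & over_18 -> case_approved]; rule 8 [has_dependent & means_tested -> identity_verified]. ⇒ new: case_approved, identity_verified.
identity_verified first appears in round 4.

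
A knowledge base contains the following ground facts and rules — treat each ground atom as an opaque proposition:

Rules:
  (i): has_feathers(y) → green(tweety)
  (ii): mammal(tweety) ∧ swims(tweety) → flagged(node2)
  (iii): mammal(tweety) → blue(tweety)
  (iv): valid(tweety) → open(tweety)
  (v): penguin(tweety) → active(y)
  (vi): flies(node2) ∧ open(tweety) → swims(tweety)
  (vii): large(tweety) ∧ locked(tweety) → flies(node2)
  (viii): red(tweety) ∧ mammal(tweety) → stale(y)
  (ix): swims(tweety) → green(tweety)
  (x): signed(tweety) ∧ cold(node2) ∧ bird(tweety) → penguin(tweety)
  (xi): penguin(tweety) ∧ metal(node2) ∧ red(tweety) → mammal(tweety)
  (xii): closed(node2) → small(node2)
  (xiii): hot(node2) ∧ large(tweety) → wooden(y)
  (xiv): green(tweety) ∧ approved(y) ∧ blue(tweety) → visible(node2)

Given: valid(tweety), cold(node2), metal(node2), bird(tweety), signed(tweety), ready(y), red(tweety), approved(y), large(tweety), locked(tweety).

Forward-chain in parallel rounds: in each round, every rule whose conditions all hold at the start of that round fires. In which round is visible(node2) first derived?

Round 1 fires (iv), (vii), (x), giving open(tweety), flies(node2), penguin(tweety).
Round 2 fires (v), (vi), (xi), giving active(y), swims(tweety), mammal(tweety).
Round 3 fires (ii), (iii), (viii), (ix), giving flagged(node2), blue(tweety), stale(y), green(tweety).
Round 4 fires (xiv), giving visible(node2).
visible(node2) first appears in round 4.

4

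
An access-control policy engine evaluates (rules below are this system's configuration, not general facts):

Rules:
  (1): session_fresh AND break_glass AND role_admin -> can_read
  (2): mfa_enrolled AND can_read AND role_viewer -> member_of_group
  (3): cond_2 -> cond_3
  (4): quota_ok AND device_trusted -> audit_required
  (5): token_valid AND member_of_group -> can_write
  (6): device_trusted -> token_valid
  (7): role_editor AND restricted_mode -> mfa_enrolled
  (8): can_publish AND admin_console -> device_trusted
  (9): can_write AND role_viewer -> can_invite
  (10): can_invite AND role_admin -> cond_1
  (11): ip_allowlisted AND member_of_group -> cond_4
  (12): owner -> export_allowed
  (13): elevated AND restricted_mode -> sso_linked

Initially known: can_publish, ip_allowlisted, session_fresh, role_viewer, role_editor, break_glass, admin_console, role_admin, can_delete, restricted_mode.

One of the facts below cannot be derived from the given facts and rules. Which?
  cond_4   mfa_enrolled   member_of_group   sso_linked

sso_linked

Round 1: (1) [session_fresh AND break_glass AND role_admin -> can_read]; (7) [role_editor AND restricted_mode -> mfa_enrolled]; (8) [can_publish AND admin_console -> device_trusted]. New: can_read, mfa_enrolled, device_trusted.
Round 2: (2) [mfa_enrolled AND can_read AND role_viewer -> member_of_group]; (6) [device_trusted -> token_valid]. New: member_of_group, token_valid.
Round 3: (5) [token_valid AND member_of_group -> can_write]; (11) [ip_allowlisted AND member_of_group -> cond_4]. New: can_write, cond_4.
Round 4: (9) [can_write AND role_viewer -> can_invite]. New: can_invite.
Round 5: (10) [can_invite AND role_admin -> cond_1]. New: cond_1.
Derived: cond_4 (round 3), member_of_group (round 2), mfa_enrolled (round 1). sso_linked never appears in any round.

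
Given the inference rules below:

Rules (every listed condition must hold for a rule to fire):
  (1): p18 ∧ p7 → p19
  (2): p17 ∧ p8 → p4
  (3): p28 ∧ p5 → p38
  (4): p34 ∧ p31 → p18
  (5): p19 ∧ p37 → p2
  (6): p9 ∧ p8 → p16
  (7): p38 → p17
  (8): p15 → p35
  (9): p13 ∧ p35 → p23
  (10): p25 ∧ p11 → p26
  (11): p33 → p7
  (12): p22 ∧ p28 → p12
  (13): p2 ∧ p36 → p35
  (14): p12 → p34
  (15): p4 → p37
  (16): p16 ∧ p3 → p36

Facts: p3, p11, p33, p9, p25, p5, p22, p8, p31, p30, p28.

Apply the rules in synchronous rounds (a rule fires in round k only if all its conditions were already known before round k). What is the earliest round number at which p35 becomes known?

[1] (3) [p28 ∧ p5 → p38]; (6) [p9 ∧ p8 → p16]; (10) [p25 ∧ p11 → p26]; (11) [p33 → p7]; (12) [p22 ∧ p28 → p12]. ⇒ new: p38, p16, p26, p7, p12.
[2] (7) [p38 → p17]; (14) [p12 → p34]; (16) [p16 ∧ p3 → p36]. ⇒ new: p17, p34, p36.
[3] (2) [p17 ∧ p8 → p4]; (4) [p34 ∧ p31 → p18]. ⇒ new: p4, p18.
[4] (1) [p18 ∧ p7 → p19]; (15) [p4 → p37]. ⇒ new: p19, p37.
[5] (5) [p19 ∧ p37 → p2]. ⇒ new: p2.
[6] (13) [p2 ∧ p36 → p35]. ⇒ new: p35.
p35 first appears in round 6.

6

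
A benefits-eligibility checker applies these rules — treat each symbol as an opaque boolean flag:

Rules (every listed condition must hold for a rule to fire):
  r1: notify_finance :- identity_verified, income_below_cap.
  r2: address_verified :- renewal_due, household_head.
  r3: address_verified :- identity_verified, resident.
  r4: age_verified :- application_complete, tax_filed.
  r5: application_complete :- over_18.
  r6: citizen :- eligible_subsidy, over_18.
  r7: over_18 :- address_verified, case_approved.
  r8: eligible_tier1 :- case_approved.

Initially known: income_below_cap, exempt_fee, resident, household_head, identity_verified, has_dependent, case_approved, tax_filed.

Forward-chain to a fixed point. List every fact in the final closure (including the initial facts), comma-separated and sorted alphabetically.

address_verified, age_verified, application_complete, case_approved, eligible_tier1, exempt_fee, has_dependent, household_head, identity_verified, income_below_cap, notify_finance, over_18, resident, tax_filed

[1] r1 [notify_finance :- identity_verified, income_below_cap.]; r3 [address_verified :- identity_verified, resident.]; r8 [eligible_tier1 :- case_approved.]. ⇒ new: notify_finance, address_verified, eligible_tier1.
[2] r7 [over_18 :- address_verified, case_approved.]. ⇒ new: over_18.
[3] r5 [application_complete :- over_18.]. ⇒ new: application_complete.
[4] r4 [age_verified :- application_complete, tax_filed.]. ⇒ new: age_verified.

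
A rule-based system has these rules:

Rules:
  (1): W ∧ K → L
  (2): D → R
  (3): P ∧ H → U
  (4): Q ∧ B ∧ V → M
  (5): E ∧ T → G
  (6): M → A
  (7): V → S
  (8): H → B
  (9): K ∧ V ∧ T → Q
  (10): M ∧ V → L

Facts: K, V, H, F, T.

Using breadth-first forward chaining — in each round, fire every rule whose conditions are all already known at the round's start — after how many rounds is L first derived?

Round 1: (7) [V → S]; (8) [H → B]; (9) [K ∧ V ∧ T → Q]. New: S, B, Q.
Round 2: (4) [Q ∧ B ∧ V → M]. New: M.
Round 3: (6) [M → A]; (10) [M ∧ V → L]. New: A, L.
L first appears in round 3.

3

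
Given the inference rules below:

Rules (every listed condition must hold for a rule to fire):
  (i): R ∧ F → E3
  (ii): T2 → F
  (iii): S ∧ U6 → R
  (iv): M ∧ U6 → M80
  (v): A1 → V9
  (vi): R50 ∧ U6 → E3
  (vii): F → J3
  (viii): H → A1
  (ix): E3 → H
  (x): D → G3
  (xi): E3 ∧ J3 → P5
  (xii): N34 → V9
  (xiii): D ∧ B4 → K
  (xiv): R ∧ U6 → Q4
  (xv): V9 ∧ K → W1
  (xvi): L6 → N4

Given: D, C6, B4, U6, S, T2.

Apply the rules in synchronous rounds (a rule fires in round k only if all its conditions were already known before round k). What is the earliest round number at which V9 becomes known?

Round 1 — (ii), (iii), (x), (xiii), derive F, R, G3, K.
Round 2 — (i), (vii), (xiv), derive E3, J3, Q4.
Round 3 — (ix), (xi), derive H, P5.
Round 4 — (viii), derive A1.
Round 5 — (v), derive V9.
V9 first appears in round 5.

5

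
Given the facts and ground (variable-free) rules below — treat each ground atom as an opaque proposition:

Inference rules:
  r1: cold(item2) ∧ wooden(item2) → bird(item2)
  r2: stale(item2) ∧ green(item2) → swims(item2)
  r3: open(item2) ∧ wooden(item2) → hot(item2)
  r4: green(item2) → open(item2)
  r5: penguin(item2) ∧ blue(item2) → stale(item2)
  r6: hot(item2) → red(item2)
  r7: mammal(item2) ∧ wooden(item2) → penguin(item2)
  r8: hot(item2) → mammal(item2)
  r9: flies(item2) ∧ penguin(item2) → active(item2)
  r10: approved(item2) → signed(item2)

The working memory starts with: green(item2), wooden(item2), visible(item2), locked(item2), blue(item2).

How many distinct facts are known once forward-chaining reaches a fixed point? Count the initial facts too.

12

Round 1 — r4, derive open(item2).
Round 2 — r3, derive hot(item2).
Round 3 — r6, r8, derive red(item2), mammal(item2).
Round 4 — r7, derive penguin(item2).
Round 5 — r5, derive stale(item2).
Round 6 — r2, derive swims(item2).
Closure: {blue(item2), green(item2), hot(item2), locked(item2), mammal(item2), open(item2), penguin(item2), red(item2), stale(item2), swims(item2), visible(item2), wooden(item2)} — 12 facts.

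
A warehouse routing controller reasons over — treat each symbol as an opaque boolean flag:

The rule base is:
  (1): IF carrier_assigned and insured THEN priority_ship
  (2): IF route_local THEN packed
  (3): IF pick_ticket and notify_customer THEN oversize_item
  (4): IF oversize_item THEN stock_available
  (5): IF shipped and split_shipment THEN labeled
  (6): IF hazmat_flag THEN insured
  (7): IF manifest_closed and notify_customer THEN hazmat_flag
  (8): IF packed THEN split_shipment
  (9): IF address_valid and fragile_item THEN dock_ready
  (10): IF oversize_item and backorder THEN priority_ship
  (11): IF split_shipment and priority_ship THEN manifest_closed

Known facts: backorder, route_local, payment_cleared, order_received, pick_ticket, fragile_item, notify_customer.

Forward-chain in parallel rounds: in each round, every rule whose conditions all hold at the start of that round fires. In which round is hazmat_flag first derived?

Round 1 — (2), (3), derive packed, oversize_item.
Round 2 — (4), (8), (10), derive stock_available, split_shipment, priority_ship.
Round 3 — (11), derive manifest_closed.
Round 4 — (7), derive hazmat_flag.
hazmat_flag first appears in round 4.

4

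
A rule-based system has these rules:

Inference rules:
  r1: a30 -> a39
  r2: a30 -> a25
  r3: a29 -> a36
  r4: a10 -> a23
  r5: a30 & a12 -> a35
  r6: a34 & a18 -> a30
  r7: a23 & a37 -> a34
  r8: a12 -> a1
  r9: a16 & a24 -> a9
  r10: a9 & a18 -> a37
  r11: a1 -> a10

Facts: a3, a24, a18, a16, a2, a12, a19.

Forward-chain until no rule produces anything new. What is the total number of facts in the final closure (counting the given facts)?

17

[1] r8 [a12 -> a1]; r9 [a16 & a24 -> a9]. ⇒ new: a1, a9.
[2] r10 [a9 & a18 -> a37]; r11 [a1 -> a10]. ⇒ new: a37, a10.
[3] r4 [a10 -> a23]. ⇒ new: a23.
[4] r7 [a23 & a37 -> a34]. ⇒ new: a34.
[5] r6 [a34 & a18 -> a30]. ⇒ new: a30.
[6] r1 [a30 -> a39]; r2 [a30 -> a25]; r5 [a30 & a12 -> a35]. ⇒ new: a39, a25, a35.
Closure: {a1, a10, a12, a16, a18, a19, a2, a23, a24, a25, a3, a30, a34, a35, a37, a39, a9} — 17 facts.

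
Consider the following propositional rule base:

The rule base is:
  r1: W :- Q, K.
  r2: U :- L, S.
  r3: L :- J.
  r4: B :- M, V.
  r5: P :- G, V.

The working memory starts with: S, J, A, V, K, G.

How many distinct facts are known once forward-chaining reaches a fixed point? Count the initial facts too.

[1] r3 [L :- J.]; r5 [P :- G, V.]. ⇒ new: L, P.
[2] r2 [U :- L, S.]. ⇒ new: U.
Closure: {A, G, J, K, L, P, S, U, V} — 9 facts.

9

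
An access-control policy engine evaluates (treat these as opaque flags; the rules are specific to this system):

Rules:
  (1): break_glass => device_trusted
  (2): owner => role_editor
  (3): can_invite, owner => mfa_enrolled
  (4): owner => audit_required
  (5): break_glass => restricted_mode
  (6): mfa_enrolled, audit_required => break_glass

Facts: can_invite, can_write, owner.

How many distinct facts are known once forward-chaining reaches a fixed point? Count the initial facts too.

9

Round 1 — (2), (3), (4), derive role_editor, mfa_enrolled, audit_required.
Round 2 — (6), derive break_glass.
Round 3 — (1), (5), derive device_trusted, restricted_mode.
Closure: {audit_required, break_glass, can_invite, can_write, device_trusted, mfa_enrolled, owner, restricted_mode, role_editor} — 9 facts.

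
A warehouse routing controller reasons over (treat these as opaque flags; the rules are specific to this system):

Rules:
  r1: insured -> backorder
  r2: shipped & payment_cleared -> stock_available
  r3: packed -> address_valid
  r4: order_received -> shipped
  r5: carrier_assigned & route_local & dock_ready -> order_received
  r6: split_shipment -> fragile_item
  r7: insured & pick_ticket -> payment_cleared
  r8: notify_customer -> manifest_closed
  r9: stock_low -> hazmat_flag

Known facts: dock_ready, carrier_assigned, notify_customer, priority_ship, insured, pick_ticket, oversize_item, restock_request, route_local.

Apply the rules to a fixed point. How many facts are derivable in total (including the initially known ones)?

Round 1: r1 [insured -> backorder]; r5 [carrier_assigned & route_local & dock_ready -> order_received]; r7 [insured & pick_ticket -> payment_cleared]; r8 [notify_customer -> manifest_closed]. Adds backorder, order_received, payment_cleared, manifest_closed.
Round 2: r4 [order_received -> shipped]. Adds shipped.
Round 3: r2 [shipped & payment_cleared -> stock_available]. Adds stock_available.
Closure: {backorder, carrier_assigned, dock_ready, insured, manifest_closed, notify_customer, order_received, oversize_item, payment_cleared, pick_ticket, priority_ship, restock_request, route_local, shipped, stock_available} — 15 facts.

15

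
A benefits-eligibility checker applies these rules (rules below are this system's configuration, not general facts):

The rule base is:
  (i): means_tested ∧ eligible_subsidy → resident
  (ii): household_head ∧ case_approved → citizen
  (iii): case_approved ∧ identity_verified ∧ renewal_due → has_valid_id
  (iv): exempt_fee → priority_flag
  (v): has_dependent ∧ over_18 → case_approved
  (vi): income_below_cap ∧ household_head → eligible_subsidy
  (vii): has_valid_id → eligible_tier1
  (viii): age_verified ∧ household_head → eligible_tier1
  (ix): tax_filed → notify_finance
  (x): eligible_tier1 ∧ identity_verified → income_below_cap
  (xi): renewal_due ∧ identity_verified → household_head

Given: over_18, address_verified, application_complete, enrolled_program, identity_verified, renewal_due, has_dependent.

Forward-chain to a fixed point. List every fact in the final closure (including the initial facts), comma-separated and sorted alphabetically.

Round 1: (v) [has_dependent ∧ over_18 → case_approved]; (xi) [renewal_due ∧ identity_verified → household_head]. New: case_approved, household_head.
Round 2: (ii) [household_head ∧ case_approved → citizen]; (iii) [case_approved ∧ identity_verified ∧ renewal_due → has_valid_id]. New: citizen, has_valid_id.
Round 3: (vii) [has_valid_id → eligible_tier1]. New: eligible_tier1.
Round 4: (x) [eligible_tier1 ∧ identity_verified → income_below_cap]. New: income_below_cap.
Round 5: (vi) [income_below_cap ∧ household_head → eligible_subsidy]. New: eligible_subsidy.

address_verified, application_complete, case_approved, citizen, eligible_subsidy, eligible_tier1, enrolled_program, has_dependent, has_valid_id, household_head, identity_verified, income_below_cap, over_18, renewal_due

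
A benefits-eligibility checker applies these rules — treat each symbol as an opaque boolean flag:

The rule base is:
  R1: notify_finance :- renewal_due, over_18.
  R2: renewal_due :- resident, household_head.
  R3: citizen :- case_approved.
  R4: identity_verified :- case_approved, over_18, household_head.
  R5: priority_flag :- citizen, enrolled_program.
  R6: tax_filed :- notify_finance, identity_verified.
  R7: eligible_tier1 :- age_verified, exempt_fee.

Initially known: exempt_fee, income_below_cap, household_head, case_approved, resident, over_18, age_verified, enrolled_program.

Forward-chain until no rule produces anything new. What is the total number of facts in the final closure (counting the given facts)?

15

Round 1 — R2, R3, R4, R7, derive renewal_due, citizen, identity_verified, eligible_tier1.
Round 2 — R1, R5, derive notify_finance, priority_flag.
Round 3 — R6, derive tax_filed.
Closure: {age_verified, case_approved, citizen, eligible_tier1, enrolled_program, exempt_fee, household_head, identity_verified, income_below_cap, notify_finance, over_18, priority_flag, renewal_due, resident, tax_filed} — 15 facts.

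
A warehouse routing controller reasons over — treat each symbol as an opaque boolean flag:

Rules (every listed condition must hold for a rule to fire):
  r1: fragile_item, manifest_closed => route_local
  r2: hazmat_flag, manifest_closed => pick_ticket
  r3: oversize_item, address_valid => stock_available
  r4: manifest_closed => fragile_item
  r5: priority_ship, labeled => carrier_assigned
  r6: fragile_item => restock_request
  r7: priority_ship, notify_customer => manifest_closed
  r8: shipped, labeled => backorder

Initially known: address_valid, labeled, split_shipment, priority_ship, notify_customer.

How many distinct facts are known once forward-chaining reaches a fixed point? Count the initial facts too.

10

Round 1: r5 [priority_ship, labeled => carrier_assigned]; r7 [priority_ship, notify_customer => manifest_closed]. Adds carrier_assigned, manifest_closed.
Round 2: r4 [manifest_closed => fragile_item]. Adds fragile_item.
Round 3: r1 [fragile_item, manifest_closed => route_local]; r6 [fragile_item => restock_request]. Adds route_local, restock_request.
Closure: {address_valid, carrier_assigned, fragile_item, labeled, manifest_closed, notify_customer, priority_ship, restock_request, route_local, split_shipment} — 10 facts.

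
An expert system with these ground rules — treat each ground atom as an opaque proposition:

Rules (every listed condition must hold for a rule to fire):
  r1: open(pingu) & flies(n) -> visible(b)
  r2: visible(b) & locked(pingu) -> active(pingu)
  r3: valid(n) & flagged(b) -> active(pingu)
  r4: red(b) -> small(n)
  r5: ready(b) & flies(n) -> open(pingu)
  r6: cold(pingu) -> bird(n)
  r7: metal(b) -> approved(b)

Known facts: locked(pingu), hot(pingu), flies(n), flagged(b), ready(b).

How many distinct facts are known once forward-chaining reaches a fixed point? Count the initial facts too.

Round 1 — r5, derive open(pingu).
Round 2 — r1, derive visible(b).
Round 3 — r2, derive active(pingu).
Closure: {active(pingu), flagged(b), flies(n), hot(pingu), locked(pingu), open(pingu), ready(b), visible(b)} — 8 facts.

8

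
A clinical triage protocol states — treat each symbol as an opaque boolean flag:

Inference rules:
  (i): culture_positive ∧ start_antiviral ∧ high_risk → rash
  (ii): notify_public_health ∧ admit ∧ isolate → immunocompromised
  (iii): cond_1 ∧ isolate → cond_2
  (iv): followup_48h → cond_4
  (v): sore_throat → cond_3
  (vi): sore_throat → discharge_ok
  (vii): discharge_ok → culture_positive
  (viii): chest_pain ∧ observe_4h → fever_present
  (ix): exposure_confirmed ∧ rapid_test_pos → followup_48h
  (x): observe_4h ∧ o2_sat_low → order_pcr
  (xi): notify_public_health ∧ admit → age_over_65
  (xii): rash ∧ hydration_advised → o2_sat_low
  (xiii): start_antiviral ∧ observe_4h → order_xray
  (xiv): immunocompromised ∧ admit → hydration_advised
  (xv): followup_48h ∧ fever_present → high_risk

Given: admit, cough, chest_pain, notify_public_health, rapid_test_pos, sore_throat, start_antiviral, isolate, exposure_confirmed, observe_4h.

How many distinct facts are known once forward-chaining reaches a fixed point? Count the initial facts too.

Round 1: (ii) [notify_public_health ∧ admit ∧ isolate → immunocompromised]; (v) [sore_throat → cond_3]; (vi) [sore_throat → discharge_ok]; (viii) [chest_pain ∧ observe_4h → fever_present]; (ix) [exposure_confirmed ∧ rapid_test_pos → followup_48h]; (xi) [notify_public_health ∧ admit → age_over_65]; (xiii) [start_antiviral ∧ observe_4h → order_xray]. Adds immunocompromised, cond_3, discharge_ok, fever_present, followup_48h, age_over_65, order_xray.
Round 2: (iv) [followup_48h → cond_4]; (vii) [discharge_ok → culture_positive]; (xiv) [immunocompromised ∧ admit → hydration_advised]; (xv) [followup_48h ∧ fever_present → high_risk]. Adds cond_4, culture_positive, hydration_advised, high_risk.
Round 3: (i) [culture_positive ∧ start_antiviral ∧ high_risk → rash]. Adds rash.
Round 4: (xii) [rash ∧ hydration_advised → o2_sat_low]. Adds o2_sat_low.
Round 5: (x) [observe_4h ∧ o2_sat_low → order_pcr]. Adds order_pcr.
Closure: {admit, age_over_65, chest_pain, cond_3, cond_4, cough, culture_positive, discharge_ok, exposure_confirmed, fever_present, followup_48h, high_risk, hydration_advised, immunocompromised, isolate, notify_public_health, o2_sat_low, observe_4h, order_pcr, order_xray, rapid_test_pos, rash, sore_throat, start_antiviral} — 24 facts.

24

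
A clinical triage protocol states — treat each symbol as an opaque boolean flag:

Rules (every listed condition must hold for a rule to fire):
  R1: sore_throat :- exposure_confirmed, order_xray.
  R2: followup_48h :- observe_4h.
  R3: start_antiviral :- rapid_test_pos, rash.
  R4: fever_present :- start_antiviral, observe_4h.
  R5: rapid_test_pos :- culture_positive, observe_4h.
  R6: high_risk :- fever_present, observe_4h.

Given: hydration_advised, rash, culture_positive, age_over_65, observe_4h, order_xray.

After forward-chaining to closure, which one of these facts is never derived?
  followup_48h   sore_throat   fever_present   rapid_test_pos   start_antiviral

sore_throat

Round 1 — R2, R5, derive followup_48h, rapid_test_pos.
Round 2 — R3, derive start_antiviral.
Round 3 — R4, derive fever_present.
Round 4 — R6, derive high_risk.
Derived: fever_present (round 3), followup_48h (round 1), rapid_test_pos (round 1), start_antiviral (round 2). sore_throat never appears in any round.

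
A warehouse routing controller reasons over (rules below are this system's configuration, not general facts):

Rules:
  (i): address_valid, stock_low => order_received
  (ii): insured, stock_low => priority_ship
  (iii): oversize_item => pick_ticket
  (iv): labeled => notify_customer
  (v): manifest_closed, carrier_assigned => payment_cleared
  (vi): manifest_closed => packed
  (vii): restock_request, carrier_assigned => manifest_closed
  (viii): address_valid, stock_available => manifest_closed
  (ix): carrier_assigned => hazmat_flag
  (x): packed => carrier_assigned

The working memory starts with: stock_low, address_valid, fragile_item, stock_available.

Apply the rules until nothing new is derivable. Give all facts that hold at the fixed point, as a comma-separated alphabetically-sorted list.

address_valid, carrier_assigned, fragile_item, hazmat_flag, manifest_closed, order_received, packed, payment_cleared, stock_available, stock_low

Round 1: (i) [address_valid, stock_low => order_received]; (viii) [address_valid, stock_available => manifest_closed]. Adds order_received, manifest_closed.
Round 2: (vi) [manifest_closed => packed]. Adds packed.
Round 3: (x) [packed => carrier_assigned]. Adds carrier_assigned.
Round 4: (v) [manifest_closed, carrier_assigned => payment_cleared]; (ix) [carrier_assigned => hazmat_flag]. Adds payment_cleared, hazmat_flag.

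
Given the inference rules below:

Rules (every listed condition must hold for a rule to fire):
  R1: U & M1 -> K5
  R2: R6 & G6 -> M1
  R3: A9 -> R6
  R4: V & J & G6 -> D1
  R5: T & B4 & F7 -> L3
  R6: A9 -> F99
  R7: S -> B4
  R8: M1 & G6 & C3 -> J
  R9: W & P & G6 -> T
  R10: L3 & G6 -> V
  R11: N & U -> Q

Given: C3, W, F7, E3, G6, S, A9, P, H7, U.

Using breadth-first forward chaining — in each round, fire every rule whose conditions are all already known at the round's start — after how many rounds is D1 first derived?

4

[1] R3 [A9 -> R6]; R6 [A9 -> F99]; R7 [S -> B4]; R9 [W & P & G6 -> T]. ⇒ new: R6, F99, B4, T.
[2] R2 [R6 & G6 -> M1]; R5 [T & B4 & F7 -> L3]. ⇒ new: M1, L3.
[3] R1 [U & M1 -> K5]; R8 [M1 & G6 & C3 -> J]; R10 [L3 & G6 -> V]. ⇒ new: K5, J, V.
[4] R4 [V & J & G6 -> D1]. ⇒ new: D1.
D1 first appears in round 4.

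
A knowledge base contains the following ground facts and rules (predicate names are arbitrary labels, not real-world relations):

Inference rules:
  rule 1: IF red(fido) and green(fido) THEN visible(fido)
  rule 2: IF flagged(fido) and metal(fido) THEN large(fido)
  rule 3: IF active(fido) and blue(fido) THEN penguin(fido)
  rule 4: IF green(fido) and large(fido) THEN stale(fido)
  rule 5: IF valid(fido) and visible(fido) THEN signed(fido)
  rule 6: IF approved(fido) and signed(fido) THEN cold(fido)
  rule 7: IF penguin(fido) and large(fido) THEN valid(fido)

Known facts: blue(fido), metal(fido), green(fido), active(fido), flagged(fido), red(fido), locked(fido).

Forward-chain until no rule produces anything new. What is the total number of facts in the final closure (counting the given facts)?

Round 1: rule 1 [IF red(fido) and green(fido) THEN visible(fido)]; rule 2 [IF flagged(fido) and metal(fido) THEN large(fido)]; rule 3 [IF active(fido) and blue(fido) THEN penguin(fido)]. New: visible(fido), large(fido), penguin(fido).
Round 2: rule 4 [IF green(fido) and large(fido) THEN stale(fido)]; rule 7 [IF penguin(fido) and large(fido) THEN valid(fido)]. New: stale(fido), valid(fido).
Round 3: rule 5 [IF valid(fido) and visible(fido) THEN signed(fido)]. New: signed(fido).
Closure: {active(fido), blue(fido), flagged(fido), green(fido), large(fido), locked(fido), metal(fido), penguin(fido), red(fido), signed(fido), stale(fido), valid(fido), visible(fido)} — 13 facts.

13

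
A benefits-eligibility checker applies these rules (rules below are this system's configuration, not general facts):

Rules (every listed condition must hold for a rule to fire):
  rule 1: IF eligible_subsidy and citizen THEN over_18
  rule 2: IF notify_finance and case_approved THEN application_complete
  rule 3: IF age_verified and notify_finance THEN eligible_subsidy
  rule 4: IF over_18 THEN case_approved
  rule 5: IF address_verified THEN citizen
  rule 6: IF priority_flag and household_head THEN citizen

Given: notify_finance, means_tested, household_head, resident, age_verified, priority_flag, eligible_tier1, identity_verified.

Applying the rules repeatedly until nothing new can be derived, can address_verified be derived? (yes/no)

no

Round 1: rule 3 [IF age_verified and notify_finance THEN eligible_subsidy]; rule 6 [IF priority_flag and household_head THEN citizen]. Adds eligible_subsidy, citizen.
Round 2: rule 1 [IF eligible_subsidy and citizen THEN over_18]. Adds over_18.
Round 3: rule 4 [IF over_18 THEN case_approved]. Adds case_approved.
Round 4: rule 2 [IF notify_finance and case_approved THEN application_complete]. Adds application_complete.
Fixed point reached. No rule has address_verified as a consequent, and it is not given.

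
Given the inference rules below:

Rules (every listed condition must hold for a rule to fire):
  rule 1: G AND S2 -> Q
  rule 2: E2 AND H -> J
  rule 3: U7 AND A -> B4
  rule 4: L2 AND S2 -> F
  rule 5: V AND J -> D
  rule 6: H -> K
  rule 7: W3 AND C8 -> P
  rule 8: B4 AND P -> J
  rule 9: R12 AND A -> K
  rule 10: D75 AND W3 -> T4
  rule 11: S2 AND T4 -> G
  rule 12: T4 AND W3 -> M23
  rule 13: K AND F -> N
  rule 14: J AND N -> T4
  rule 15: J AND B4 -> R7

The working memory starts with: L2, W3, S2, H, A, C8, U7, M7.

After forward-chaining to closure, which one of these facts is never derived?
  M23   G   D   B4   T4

D

Round 1: rule 3 [U7 AND A -> B4]; rule 4 [L2 AND S2 -> F]; rule 6 [H -> K]; rule 7 [W3 AND C8 -> P]. Adds B4, F, K, P.
Round 2: rule 8 [B4 AND P -> J]; rule 13 [K AND F -> N]. Adds J, N.
Round 3: rule 14 [J AND N -> T4]; rule 15 [J AND B4 -> R7]. Adds T4, R7.
Round 4: rule 11 [S2 AND T4 -> G]; rule 12 [T4 AND W3 -> M23]. Adds G, M23.
Round 5: rule 1 [G AND S2 -> Q]. Adds Q.
Derived: B4 (round 1), T4 (round 3), G (round 4), M23 (round 4). D never appears in any round.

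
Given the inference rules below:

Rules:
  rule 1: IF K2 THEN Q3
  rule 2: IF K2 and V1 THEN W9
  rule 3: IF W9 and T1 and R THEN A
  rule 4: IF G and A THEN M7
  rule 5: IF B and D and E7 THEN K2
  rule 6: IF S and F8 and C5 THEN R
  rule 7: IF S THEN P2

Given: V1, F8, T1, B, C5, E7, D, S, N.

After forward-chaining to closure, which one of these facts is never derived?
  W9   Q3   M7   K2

Round 1: rule 5 [IF B and D and E7 THEN K2]; rule 6 [IF S and F8 and C5 THEN R]; rule 7 [IF S THEN P2]. Adds K2, R, P2.
Round 2: rule 1 [IF K2 THEN Q3]; rule 2 [IF K2 and V1 THEN W9]. Adds Q3, W9.
Round 3: rule 3 [IF W9 and T1 and R THEN A]. Adds A.
Derived: K2 (round 1), W9 (round 2), Q3 (round 2). M7 never appears in any round.

M7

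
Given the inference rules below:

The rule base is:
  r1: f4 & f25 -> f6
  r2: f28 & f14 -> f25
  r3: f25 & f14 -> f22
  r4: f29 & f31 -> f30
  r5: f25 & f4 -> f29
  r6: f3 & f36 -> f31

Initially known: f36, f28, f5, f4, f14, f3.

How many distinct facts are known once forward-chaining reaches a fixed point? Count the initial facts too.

Round 1 fires r2, r6, giving f25, f31.
Round 2 fires r1, r3, r5, giving f6, f22, f29.
Round 3 fires r4, giving f30.
Closure: {f14, f22, f25, f28, f29, f3, f30, f31, f36, f4, f5, f6} — 12 facts.

12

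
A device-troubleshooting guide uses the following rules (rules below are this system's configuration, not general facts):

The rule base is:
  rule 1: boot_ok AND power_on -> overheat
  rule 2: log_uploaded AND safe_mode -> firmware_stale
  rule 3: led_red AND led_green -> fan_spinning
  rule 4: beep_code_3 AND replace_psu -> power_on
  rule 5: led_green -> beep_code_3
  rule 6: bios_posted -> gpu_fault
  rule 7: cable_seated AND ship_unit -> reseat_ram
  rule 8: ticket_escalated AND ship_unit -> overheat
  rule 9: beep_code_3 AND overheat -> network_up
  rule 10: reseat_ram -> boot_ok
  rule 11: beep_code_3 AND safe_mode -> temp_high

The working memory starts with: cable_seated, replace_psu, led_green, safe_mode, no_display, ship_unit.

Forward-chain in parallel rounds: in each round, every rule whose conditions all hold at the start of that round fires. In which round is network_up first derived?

4

[1] rule 5 [led_green -> beep_code_3]; rule 7 [cable_seated AND ship_unit -> reseat_ram]. ⇒ new: beep_code_3, reseat_ram.
[2] rule 4 [beep_code_3 AND replace_psu -> power_on]; rule 10 [reseat_ram -> boot_ok]; rule 11 [beep_code_3 AND safe_mode -> temp_high]. ⇒ new: power_on, boot_ok, temp_high.
[3] rule 1 [boot_ok AND power_on -> overheat]. ⇒ new: overheat.
[4] rule 9 [beep_code_3 AND overheat -> network_up]. ⇒ new: network_up.
network_up first appears in round 4.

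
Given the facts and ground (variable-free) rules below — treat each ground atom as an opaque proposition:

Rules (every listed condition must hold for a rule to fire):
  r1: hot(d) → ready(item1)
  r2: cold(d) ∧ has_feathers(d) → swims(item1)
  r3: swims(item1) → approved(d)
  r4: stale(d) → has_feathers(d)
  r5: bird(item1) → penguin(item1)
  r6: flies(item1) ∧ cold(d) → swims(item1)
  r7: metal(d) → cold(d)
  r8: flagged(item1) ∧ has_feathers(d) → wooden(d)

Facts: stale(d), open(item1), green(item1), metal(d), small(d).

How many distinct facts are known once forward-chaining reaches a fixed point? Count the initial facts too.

Round 1 — r4, r7, derive has_feathers(d), cold(d).
Round 2 — r2, derive swims(item1).
Round 3 — r3, derive approved(d).
Closure: {approved(d), cold(d), green(item1), has_feathers(d), metal(d), open(item1), small(d), stale(d), swims(item1)} — 9 facts.

9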